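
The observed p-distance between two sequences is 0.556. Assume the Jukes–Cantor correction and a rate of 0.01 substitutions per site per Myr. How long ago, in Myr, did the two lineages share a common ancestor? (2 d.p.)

50.71

d = −(3/4) ln(1 − 4p/3) = −0.75 ln(1 − 0.741333) = −0.75 ln(0.258667)
  = −0.75 × (-1.352214) = 1.014161 substitutions/site.
Under a molecular clock d = 2μt, so t = d/(2μ) = 1.014161 / (2 × 0.01) = 50.71 Myr.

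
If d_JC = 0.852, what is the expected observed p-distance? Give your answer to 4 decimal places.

p = (3/4)(1 − e^(−4d/3)) = 0.75 × (1 − e^(-1.136)) = 0.75 × (1 − 0.321101) = 0.509174.

0.5092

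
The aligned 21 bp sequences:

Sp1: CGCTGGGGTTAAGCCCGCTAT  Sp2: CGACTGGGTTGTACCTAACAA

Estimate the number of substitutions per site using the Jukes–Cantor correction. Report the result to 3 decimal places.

The sequences differ at 11 of 21 sites, so p = 11/21 ≈ 0.52381.
d = −(3/4) ln(1 − 4p/3) = −0.75 ln(1 − 0.698413) = −0.75 ln(0.301587)
  = −0.75 × (-1.198697) = 0.899023 substitutions/site.

0.899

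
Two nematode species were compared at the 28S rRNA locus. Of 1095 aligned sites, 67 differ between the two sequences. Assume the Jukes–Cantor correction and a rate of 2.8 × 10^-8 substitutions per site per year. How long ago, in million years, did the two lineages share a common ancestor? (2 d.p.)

p = 67/1095 ≈ 0.061187.
d = −(3/4) ln(1 − 4p/3) = −0.75 ln(1 − 0.081583) = −0.75 ln(0.918417)
  = −0.75 × (-0.085104) = 0.063828 substitutions/site.
Under a molecular clock d = 2μt, so t = d/(2μ) = 0.063828 / (2 × 2.8 × 10^-8) = 1.14 million years.

1.14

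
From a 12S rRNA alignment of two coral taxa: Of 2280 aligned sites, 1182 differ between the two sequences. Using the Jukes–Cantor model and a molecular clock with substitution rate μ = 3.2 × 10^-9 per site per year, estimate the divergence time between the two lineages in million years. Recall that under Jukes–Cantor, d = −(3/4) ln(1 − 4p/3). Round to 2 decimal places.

137.71

p = 1182/2280 ≈ 0.518421.
d = −(3/4) ln(1 − 4p/3) = −0.75 ln(1 − 0.691228) = −0.75 ln(0.308772)
  = −0.75 × (-1.175152) = 0.881364 substitutions/site.
Under a molecular clock d = 2μt, so t = d/(2μ) = 0.881364 / (2 × 3.2 × 10^-9) = 137.71 million years.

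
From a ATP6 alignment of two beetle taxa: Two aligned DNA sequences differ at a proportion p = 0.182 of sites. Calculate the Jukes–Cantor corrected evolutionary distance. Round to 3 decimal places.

d = −(3/4) ln(1 − 4p/3) = −0.75 ln(1 − 0.242667) = −0.75 ln(0.757333)
  = −0.75 × (-0.277952) = 0.208464 substitutions/site.

0.208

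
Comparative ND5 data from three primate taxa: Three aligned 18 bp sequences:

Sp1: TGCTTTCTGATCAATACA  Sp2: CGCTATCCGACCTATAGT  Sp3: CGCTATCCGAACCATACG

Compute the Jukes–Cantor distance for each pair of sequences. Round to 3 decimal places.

d(Sp1,Sp2) = 0.548, d(Sp1,Sp3) = 0.441, d(Sp2,Sp3) = 0.264

Sp1–Sp2: 7/18 sites differ → p ≈ 0.388889, d = −0.75 ln(1 − 0.518519) = 0.548166 ≈ 0.548.
Sp1–Sp3: 6/18 sites differ → p ≈ 0.333333, d = −0.75 ln(1 − 0.444444) = 0.440839 ≈ 0.441.
Sp2–Sp3: 4/18 sites differ → p ≈ 0.222222, d = −0.75 ln(1 − 0.296296) = 0.263548 ≈ 0.264.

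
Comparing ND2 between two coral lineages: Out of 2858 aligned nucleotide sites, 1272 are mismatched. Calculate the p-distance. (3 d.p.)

0.445

p = 1272/2858 = 0.445066… ≈ 0.445 (to 3 d.p.).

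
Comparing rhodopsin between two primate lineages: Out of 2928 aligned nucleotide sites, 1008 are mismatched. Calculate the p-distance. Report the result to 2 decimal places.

0.34

p = 1008/2928 = 0.344262… ≈ 0.34 (to 2 d.p.).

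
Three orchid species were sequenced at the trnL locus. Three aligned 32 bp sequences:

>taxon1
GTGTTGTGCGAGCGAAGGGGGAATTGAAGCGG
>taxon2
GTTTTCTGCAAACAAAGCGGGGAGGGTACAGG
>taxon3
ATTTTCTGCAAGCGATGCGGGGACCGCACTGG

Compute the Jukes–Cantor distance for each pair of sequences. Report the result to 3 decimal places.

d(taxon1,taxon2) = 0.520, d(taxon1,taxon3) = 0.520, d(taxon2,taxon3) = 0.304

taxon1–taxon2: 12/32 sites differ → p = 0.375, d = −0.75 ln(1 − 0.5) = 0.519860 ≈ 0.520.
taxon1–taxon3: 12/32 sites differ → p = 0.375, d = −0.75 ln(1 − 0.5) = 0.519860 ≈ 0.520.
taxon2–taxon3: 8/32 sites differ → p = 0.25, d = −0.75 ln(1 − 0.333333) = 0.304098 ≈ 0.304.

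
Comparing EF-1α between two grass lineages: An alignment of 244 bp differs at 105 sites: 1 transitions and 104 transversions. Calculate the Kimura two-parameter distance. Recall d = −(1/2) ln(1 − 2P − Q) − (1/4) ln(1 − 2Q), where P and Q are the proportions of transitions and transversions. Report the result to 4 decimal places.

0.7634

P = 1/244 ≈ 0.004098 and Q = 104/244 ≈ 0.42623.
Under the Kimura two-parameter model, d = −½ ln(1 − 2P − Q) − ¼ ln(1 − 2Q).
1 − 2P − Q = 0.565574, giving −½ ln(0.565574) = 0.284957.
1 − 2Q = 0.14754, giving −¼ ln(0.14754) = 0.478414.
d = 0.284957 + 0.478414 = 0.763371.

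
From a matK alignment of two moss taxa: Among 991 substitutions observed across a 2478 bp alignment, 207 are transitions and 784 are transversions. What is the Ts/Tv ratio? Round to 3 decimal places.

0.264

R = 207/784 = 0.264030… ≈ 0.264 (to 3 d.p.).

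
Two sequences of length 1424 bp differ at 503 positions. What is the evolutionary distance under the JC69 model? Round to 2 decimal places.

0.48

p = 503/1424 ≈ 0.35323.
d = −(3/4) ln(1 − 4p/3) = −0.75 ln(1 − 0.470973) = −0.75 ln(0.529027)
  = −0.75 × (-0.636716) = 0.477537 substitutions/site.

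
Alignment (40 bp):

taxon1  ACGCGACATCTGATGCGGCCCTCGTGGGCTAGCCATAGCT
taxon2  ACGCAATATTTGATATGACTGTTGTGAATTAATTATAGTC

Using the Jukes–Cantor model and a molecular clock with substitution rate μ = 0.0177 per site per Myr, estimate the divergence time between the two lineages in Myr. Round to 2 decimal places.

The sequences differ at 17 of 40 sites, so p = 17/40 = 0.425.
d = −(3/4) ln(1 − 4p/3) = −0.75 ln(1 − 0.566667) = −0.75 ln(0.433333)
  = −0.75 × (-0.836249) = 0.627187 substitutions/site.
Under a molecular clock d = 2μt, so t = d/(2μ) = 0.627187 / (2 × 0.0177) = 17.72 Myr.

17.72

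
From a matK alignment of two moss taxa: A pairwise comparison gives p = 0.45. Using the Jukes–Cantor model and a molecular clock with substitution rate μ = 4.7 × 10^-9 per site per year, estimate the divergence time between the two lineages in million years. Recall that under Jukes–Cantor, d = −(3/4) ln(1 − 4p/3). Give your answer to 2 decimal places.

73.11

d = −(3/4) ln(1 − 4p/3) = −0.75 ln(1 − 0.6) = −0.75 ln(0.4)
  = −0.75 × (-0.916291) = 0.687218 substitutions/site.
Under a molecular clock d = 2μt, so t = d/(2μ) = 0.687218 / (2 × 4.7 × 10^-9) = 73.11 million years.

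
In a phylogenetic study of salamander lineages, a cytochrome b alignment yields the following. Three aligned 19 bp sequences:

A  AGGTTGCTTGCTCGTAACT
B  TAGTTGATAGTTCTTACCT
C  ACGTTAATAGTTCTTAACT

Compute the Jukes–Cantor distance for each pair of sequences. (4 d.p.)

d(A,B) = 0.5068, d(A,C) = 0.4099, d(B,C) = 0.2471

A–B: 7/19 sites differ → p ≈ 0.368421, d = −0.75 ln(1 − 0.491228) = 0.506816 ≈ 0.5068.
A–C: 6/19 sites differ → p ≈ 0.315789, d = −0.75 ln(1 − 0.421052) = 0.409907 ≈ 0.4099.
B–C: 4/19 sites differ → p ≈ 0.210526, d = −0.75 ln(1 − 0.280701) = 0.247109 ≈ 0.2471.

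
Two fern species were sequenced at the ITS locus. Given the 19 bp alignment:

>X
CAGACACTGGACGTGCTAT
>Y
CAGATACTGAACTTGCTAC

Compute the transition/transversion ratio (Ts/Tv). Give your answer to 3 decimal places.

Transitions are A↔G and C↔T; transversions are all other mismatches.
Transitions: 3. Transversions: 1.
R = 3/1 = 3.000.

3.000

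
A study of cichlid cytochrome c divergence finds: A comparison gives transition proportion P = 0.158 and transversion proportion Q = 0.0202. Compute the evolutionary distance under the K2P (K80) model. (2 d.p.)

0.22

Under the Kimura two-parameter model, d = −½ ln(1 − 2P − Q) − ¼ ln(1 − 2Q).
1 − 2P − Q = 0.6638, giving −½ ln(0.6638) = 0.204887.
1 − 2Q = 0.9596, giving −¼ ln(0.9596) = 0.010310.
d = 0.204887 + 0.010310 = 0.215197.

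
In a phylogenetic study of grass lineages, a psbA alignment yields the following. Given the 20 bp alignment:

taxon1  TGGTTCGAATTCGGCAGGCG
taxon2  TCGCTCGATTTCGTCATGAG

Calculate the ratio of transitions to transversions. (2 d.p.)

Transitions are A↔G and C↔T; transversions are all other mismatches.
Transitions: 1. Transversions: 5.
R = 1/5 = 0.20.

0.20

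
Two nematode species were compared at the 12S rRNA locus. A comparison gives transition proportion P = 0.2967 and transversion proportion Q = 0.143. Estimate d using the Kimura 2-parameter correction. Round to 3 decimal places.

0.751

Under the Kimura two-parameter model, d = −½ ln(1 − 2P − Q) − ¼ ln(1 − 2Q).
1 − 2P − Q = 0.2636, giving −½ ln(0.2636) = 0.666661.
1 − 2Q = 0.714, giving −¼ ln(0.714) = 0.084218.
d = 0.666661 + 0.084218 = 0.750879.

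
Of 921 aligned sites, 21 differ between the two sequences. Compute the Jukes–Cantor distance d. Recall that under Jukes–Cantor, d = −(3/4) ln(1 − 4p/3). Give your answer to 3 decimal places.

p = 21/921 ≈ 0.022801.
d = −(3/4) ln(1 − 4p/3) = −0.75 ln(1 − 0.030401) = −0.75 ln(0.969599)
  = −0.75 × (-0.030873) = 0.023155 substitutions/site.

0.023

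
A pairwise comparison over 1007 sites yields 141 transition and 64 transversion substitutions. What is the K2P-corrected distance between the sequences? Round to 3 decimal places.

P = 141/1007 ≈ 0.14002 and Q = 64/1007 ≈ 0.063555.
Under the Kimura two-parameter model, d = −½ ln(1 − 2P − Q) − ¼ ln(1 − 2Q).
1 − 2P − Q = 0.656405, giving −½ ln(0.656405) = 0.210489.
1 − 2Q = 0.87289, giving −¼ ln(0.87289) = 0.033986.
d = 0.210489 + 0.033986 = 0.244475.

0.244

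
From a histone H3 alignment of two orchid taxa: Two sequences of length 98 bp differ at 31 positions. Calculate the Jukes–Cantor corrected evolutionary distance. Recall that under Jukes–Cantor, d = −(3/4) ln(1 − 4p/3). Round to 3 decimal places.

0.411

p = 31/98 ≈ 0.316327.
d = −(3/4) ln(1 − 4p/3) = −0.75 ln(1 − 0.421769) = −0.75 ln(0.578231)
  = −0.75 × (-0.547782) = 0.410837 substitutions/site.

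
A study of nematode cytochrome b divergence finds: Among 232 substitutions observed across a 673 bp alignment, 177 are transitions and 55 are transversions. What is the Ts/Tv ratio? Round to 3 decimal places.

R = 177/55 = 3.218181… ≈ 3.218 (to 3 d.p.).

3.218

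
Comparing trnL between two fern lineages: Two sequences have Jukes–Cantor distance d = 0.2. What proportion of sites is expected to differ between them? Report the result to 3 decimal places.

0.176

p = (3/4)(1 − e^(−4d/3)) = 0.75 × (1 − e^(-0.266667)) = 0.75 × (1 − 0.765928) = 0.175554.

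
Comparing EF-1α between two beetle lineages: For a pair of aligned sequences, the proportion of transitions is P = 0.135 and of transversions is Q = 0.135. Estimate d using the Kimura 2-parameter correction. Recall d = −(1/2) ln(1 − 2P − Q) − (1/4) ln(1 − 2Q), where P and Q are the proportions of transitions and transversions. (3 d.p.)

Under the Kimura two-parameter model, d = −½ ln(1 − 2P − Q) − ¼ ln(1 − 2Q).
1 − 2P − Q = 0.595, giving −½ ln(0.595) = 0.259597.
1 − 2Q = 0.73, giving −¼ ln(0.73) = 0.078678.
d = 0.259597 + 0.078678 = 0.338275.

0.338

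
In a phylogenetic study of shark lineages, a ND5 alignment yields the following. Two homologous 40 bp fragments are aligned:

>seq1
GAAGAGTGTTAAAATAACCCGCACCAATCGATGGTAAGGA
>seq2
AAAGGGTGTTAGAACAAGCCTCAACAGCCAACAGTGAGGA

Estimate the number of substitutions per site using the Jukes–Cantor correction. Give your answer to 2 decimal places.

The sequences differ at 13 of 40 sites, so p = 13/40 = 0.325.
d = −(3/4) ln(1 − 4p/3) = −0.75 ln(1 − 0.433333) = −0.75 ln(0.566667)
  = −0.75 × (-0.567983) = 0.425987 substitutions/site.

0.43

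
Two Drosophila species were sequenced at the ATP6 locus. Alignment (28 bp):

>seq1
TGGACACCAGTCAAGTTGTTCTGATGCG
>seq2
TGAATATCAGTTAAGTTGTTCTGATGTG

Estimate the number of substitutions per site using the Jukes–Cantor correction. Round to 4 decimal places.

0.2040

The sequences differ at 5 of 28 sites (3, 5, 7, 12, 27), so p = 5/28 ≈ 0.178571.
d = −(3/4) ln(1 − 4p/3) = −0.75 ln(1 − 0.238095) = −0.75 ln(0.761905)
  = −0.75 × (-0.271933) = 0.203950 substitutions/site.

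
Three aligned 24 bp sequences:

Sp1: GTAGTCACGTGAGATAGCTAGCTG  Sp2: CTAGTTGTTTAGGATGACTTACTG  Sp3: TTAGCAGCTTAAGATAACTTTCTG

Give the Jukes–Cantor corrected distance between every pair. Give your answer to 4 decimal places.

Sp1–Sp2: 11/24 sites differ → p ≈ 0.458333, d = −0.75 ln(1 − 0.611111) = 0.708346 ≈ 0.7083.
Sp1–Sp3: 9/24 sites differ → p = 0.375, d = −0.75 ln(1 − 0.5) = 0.519860 ≈ 0.5199.
Sp2–Sp3: 7/24 sites differ → p ≈ 0.291667, d = −0.75 ln(1 − 0.388889) = 0.369358 ≈ 0.3694.

d(Sp1,Sp2) = 0.7083, d(Sp1,Sp3) = 0.5199, d(Sp2,Sp3) = 0.3694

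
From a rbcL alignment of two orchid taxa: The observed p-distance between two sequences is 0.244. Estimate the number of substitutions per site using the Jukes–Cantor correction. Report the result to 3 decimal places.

0.295

d = −(3/4) ln(1 − 4p/3) = −0.75 ln(1 − 0.325333) = −0.75 ln(0.674667)
  = −0.75 × (-0.393536) = 0.295152 substitutions/site.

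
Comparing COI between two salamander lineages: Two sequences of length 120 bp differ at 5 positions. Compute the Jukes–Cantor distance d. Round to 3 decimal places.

p = 5/120 ≈ 0.041667.
d = −(3/4) ln(1 − 4p/3) = −0.75 ln(1 − 0.055556) = −0.75 ln(0.944444)
  = −0.75 × (-0.057159) = 0.042869 substitutions/site.

0.043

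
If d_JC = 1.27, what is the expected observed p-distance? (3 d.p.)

p = (3/4)(1 − e^(−4d/3)) = 0.75 × (1 − e^(-1.693333)) = 0.75 × (1 − 0.183906) = 0.612071.

0.612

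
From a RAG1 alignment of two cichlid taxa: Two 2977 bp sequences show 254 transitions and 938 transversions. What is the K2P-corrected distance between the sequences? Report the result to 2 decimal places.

0.58

P = 254/2977 ≈ 0.085321 and Q = 938/2977 ≈ 0.315082.
Under the Kimura two-parameter model, d = −½ ln(1 − 2P − Q) − ¼ ln(1 − 2Q).
1 − 2P − Q = 0.514276, giving −½ ln(0.514276) = 0.332498.
1 − 2Q = 0.369836, giving −¼ ln(0.369836) = 0.248674.
d = 0.332498 + 0.248674 = 0.581172.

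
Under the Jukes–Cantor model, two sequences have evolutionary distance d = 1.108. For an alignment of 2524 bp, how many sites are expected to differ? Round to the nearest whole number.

1461

Invert JC69: p = (3/4)(1 − e^(−4d/3)) = 0.75 × (1 − e^(-1.477333)) = 0.75 × (1 − 0.228246) = 0.578816.
Expected differing sites = pL ≈ 0.578816 × 2524 = 1460.931584 ≈ 1461.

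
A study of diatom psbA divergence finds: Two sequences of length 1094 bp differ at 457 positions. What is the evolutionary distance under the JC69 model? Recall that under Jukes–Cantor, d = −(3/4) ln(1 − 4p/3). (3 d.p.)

p = 457/1094 ≈ 0.417733.
d = −(3/4) ln(1 − 4p/3) = −0.75 ln(1 − 0.556977) = −0.75 ln(0.443023)
  = −0.75 × (-0.814134) = 0.610601 substitutions/site.

0.611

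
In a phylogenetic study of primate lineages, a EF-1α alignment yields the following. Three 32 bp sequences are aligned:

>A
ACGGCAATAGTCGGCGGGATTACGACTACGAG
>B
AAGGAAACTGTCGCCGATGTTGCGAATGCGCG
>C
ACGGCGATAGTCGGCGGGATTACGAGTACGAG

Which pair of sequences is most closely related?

A–B: 12/32 differ, p = 0.375, d = 0.520.
A–C: 2/32 differ, p = 0.063, d = 0.065.
B–C: 13/32 differ, p = 0.406, d = 0.585.
The smallest distance is between A and C.

A and C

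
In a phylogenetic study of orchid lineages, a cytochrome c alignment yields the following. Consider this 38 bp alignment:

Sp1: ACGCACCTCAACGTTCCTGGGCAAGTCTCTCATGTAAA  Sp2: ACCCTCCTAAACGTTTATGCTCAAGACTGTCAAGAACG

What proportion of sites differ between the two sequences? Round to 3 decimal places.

The sequences differ at 13 of 38 positions.
p = 13/38 = 0.342105… ≈ 0.342 (to 3 d.p.).

0.342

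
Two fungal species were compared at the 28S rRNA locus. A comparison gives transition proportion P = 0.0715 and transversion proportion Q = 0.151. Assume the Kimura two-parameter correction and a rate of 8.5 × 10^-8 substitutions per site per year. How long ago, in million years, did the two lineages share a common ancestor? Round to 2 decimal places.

Under the Kimura two-parameter model, d = −½ ln(1 − 2P − Q) − ¼ ln(1 − 2Q).
1 − 2P − Q = 0.706, giving −½ ln(0.706) = 0.174070.
1 − 2Q = 0.698, giving −¼ ln(0.698) = 0.089884.
d = 0.174070 + 0.089884 = 0.263954.
Under a molecular clock d = 2μt, so t = d/(2μ) = 0.263954 / (2 × 8.5 × 10^-8) = 1.55 million years.

1.55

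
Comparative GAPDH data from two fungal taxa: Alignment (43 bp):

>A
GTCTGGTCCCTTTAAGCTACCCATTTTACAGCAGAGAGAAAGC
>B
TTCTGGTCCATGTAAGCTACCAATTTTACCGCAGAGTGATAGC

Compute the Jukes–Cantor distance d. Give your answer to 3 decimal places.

The sequences differ at 7 of 43 sites (1, 10, 12, 22, 30, 37, 40), so p = 7/43 ≈ 0.162791.
d = −(3/4) ln(1 − 4p/3) = −0.75 ln(1 − 0.217055) = −0.75 ln(0.782945)
  = −0.75 × (-0.244693) = 0.183520 substitutions/site.

0.184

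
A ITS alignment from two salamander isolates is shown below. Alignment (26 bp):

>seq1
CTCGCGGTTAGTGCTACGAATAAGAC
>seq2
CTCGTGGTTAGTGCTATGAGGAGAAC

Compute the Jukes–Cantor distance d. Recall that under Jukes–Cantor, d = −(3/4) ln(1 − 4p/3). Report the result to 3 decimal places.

The sequences differ at 6 of 26 sites (5, 17, 20, 21, 23, 24), so p = 6/26 ≈ 0.230769.
d = −(3/4) ln(1 − 4p/3) = −0.75 ln(1 − 0.307692) = −0.75 ln(0.692308)
  = −0.75 × (-0.367724) = 0.275793 substitutions/site.

0.276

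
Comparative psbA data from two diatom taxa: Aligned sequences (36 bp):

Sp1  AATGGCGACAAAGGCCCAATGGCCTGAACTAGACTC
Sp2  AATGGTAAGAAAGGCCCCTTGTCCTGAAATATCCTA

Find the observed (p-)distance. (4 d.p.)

0.2778

The sequences differ at 10 of 36 positions (sites 6, 7, 9, 18, 19, 22, 29, 32, 33, 36).
p = 10/36 = 0.277777… ≈ 0.2778 (to 4 d.p.).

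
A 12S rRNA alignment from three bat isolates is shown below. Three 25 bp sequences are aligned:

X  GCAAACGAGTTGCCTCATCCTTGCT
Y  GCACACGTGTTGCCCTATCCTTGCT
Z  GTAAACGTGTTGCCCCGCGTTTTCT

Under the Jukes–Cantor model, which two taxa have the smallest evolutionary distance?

X–Y: 4/25 differ, p = 0.160, d = 0.180.
X–Z: 8/25 differ, p = 0.320, d = 0.417.
Y–Z: 8/25 differ, p = 0.320, d = 0.417.
The smallest distance is between X and Y.

X and Y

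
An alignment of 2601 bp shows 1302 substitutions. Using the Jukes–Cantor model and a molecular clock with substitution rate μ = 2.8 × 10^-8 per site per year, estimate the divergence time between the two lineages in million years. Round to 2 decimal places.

14.74

p = 1302/2601 ≈ 0.500577.
d = −(3/4) ln(1 − 4p/3) = −0.75 ln(1 − 0.667436) = −0.75 ln(0.332564)
  = −0.75 × (-1.100923) = 0.825692 substitutions/site.
Under a molecular clock d = 2μt, so t = d/(2μ) = 0.825692 / (2 × 2.8 × 10^-8) = 14.74 million years.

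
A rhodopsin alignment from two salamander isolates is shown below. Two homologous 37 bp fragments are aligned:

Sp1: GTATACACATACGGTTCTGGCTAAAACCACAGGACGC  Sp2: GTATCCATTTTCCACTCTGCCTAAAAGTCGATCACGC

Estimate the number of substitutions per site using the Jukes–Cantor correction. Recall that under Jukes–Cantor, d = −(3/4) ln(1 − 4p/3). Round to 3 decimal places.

0.527

The sequences differ at 14 of 37 sites, so p = 14/37 ≈ 0.378378.
d = −(3/4) ln(1 − 4p/3) = −0.75 ln(1 − 0.504504) = −0.75 ln(0.495496)
  = −0.75 × (-0.702196) = 0.526647 substitutions/site.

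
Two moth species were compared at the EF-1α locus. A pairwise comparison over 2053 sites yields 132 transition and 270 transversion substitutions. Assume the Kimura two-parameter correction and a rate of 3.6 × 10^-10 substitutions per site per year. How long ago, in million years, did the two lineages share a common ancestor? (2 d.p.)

P = 132/2053 ≈ 0.064296 and Q = 270/2053 ≈ 0.131515.
Under the Kimura two-parameter model, d = −½ ln(1 − 2P − Q) − ¼ ln(1 − 2Q).
1 − 2P − Q = 0.739893, giving −½ ln(0.739893) = 0.150625.
1 − 2Q = 0.73697, giving −¼ ln(0.73697) = 0.076302.
d = 0.150625 + 0.076302 = 0.226927.
Under a molecular clock d = 2μt, so t = d/(2μ) = 0.226927 / (2 × 3.6 × 10^-10) = 315.18 million years.

315.18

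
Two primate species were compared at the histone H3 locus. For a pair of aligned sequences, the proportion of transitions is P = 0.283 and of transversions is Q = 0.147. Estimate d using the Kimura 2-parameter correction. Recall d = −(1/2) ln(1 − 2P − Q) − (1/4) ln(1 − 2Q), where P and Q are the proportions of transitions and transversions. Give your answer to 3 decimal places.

0.711

Under the Kimura two-parameter model, d = −½ ln(1 − 2P − Q) − ¼ ln(1 − 2Q).
1 − 2P − Q = 0.287, giving −½ ln(0.287) = 0.624137.
1 − 2Q = 0.706, giving −¼ ln(0.706) = 0.087035.
d = 0.624137 + 0.087035 = 0.711172.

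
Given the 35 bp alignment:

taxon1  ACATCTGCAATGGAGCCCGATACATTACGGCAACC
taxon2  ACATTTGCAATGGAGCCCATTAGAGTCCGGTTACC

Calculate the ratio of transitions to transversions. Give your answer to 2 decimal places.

0.60

Transitions are A↔G and C↔T; transversions are all other mismatches.
Transitions: 3. Transversions: 5.
R = 3/5 = 0.60.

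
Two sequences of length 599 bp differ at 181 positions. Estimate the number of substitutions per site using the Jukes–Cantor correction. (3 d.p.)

p = 181/599 ≈ 0.30217.
d = −(3/4) ln(1 − 4p/3) = −0.75 ln(1 − 0.402893) = −0.75 ln(0.597107)
  = −0.75 × (-0.515659) = 0.386744 substitutions/site.

0.387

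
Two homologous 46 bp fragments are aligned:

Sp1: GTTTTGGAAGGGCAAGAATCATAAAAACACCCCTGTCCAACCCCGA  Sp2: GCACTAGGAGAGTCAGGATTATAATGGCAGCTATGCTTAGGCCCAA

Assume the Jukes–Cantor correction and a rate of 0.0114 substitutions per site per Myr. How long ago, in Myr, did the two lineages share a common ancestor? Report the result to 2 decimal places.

33.40

The sequences differ at 22 of 46 sites, so p = 22/46 ≈ 0.478261.
d = −(3/4) ln(1 − 4p/3) = −0.75 ln(1 − 0.637681) = −0.75 ln(0.362319)
  = −0.75 × (-1.015230) = 0.761423 substitutions/site.
Under a molecular clock d = 2μt, so t = d/(2μ) = 0.761423 / (2 × 0.0114) = 33.40 Myr.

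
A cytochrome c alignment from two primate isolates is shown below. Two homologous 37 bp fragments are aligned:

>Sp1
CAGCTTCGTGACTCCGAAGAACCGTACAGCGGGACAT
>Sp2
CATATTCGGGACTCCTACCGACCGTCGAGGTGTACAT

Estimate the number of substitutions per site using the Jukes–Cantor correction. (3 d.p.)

0.425

The sequences differ at 12 of 37 sites, so p = 12/37 ≈ 0.324324.
d = −(3/4) ln(1 − 4p/3) = −0.75 ln(1 − 0.432432) = −0.75 ln(0.567568)
  = −0.75 × (-0.566395) = 0.424796 substitutions/site.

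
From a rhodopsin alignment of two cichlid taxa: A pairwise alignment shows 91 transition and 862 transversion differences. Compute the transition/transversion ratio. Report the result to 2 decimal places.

0.11

R = 91/862 = 0.105568… ≈ 0.11 (to 2 d.p.).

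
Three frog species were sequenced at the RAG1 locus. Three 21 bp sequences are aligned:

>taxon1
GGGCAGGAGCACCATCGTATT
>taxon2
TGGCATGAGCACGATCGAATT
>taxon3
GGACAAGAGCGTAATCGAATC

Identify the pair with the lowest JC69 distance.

taxon1–taxon2: 4/21 differ, p = 0.190, d = 0.220.
taxon1–taxon3: 7/21 differ, p = 0.333, d = 0.441.
taxon2–taxon3: 7/21 differ, p = 0.333, d = 0.441.
The smallest distance is between taxon1 and taxon2.

taxon1 and taxon2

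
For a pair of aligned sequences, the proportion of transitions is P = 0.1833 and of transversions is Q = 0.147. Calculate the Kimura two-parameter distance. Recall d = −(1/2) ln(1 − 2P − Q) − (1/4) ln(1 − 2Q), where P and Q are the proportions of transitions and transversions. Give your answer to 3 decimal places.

Under the Kimura two-parameter model, d = −½ ln(1 − 2P − Q) − ¼ ln(1 − 2Q).
1 − 2P − Q = 0.4864, giving −½ ln(0.4864) = 0.360362.
1 − 2Q = 0.706, giving −¼ ln(0.706) = 0.087035.
d = 0.360362 + 0.087035 = 0.447397.

0.447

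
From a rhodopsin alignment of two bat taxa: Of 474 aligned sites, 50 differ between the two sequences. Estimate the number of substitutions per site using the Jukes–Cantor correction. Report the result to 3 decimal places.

0.114

p = 50/474 ≈ 0.105485.
d = −(3/4) ln(1 − 4p/3) = −0.75 ln(1 − 0.140647) = −0.75 ln(0.859353)
  = −0.75 × (-0.151575) = 0.113681 substitutions/site.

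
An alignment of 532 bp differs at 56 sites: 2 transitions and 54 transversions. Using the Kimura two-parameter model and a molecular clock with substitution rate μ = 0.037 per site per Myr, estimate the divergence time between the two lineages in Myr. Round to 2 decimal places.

P = 2/532 ≈ 0.003759 and Q = 54/532 ≈ 0.101504.
Under the Kimura two-parameter model, d = −½ ln(1 − 2P − Q) − ¼ ln(1 − 2Q).
1 − 2P − Q = 0.890978, giving −½ ln(0.890978) = 0.057718.
1 − 2Q = 0.796992, giving −¼ ln(0.796992) = 0.056728.
d = 0.057718 + 0.056728 = 0.114446.
Under a molecular clock d = 2μt, so t = d/(2μ) = 0.114446 / (2 × 0.037) = 1.55 Myr.

1.55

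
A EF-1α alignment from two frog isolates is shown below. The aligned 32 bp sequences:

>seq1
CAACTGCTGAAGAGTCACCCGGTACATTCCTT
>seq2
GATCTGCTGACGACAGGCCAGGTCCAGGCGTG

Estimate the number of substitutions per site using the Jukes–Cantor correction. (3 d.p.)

The sequences differ at 13 of 32 sites, so p = 13/32 = 0.40625.
d = −(3/4) ln(1 − 4p/3) = −0.75 ln(1 − 0.541667) = −0.75 ln(0.458333)
  = −0.75 × (-0.780159) = 0.585119 substitutions/site.

0.585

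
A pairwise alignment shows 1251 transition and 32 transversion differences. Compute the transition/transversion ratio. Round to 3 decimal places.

39.094

R = 1251/32 = 39.09375 ≈ 39.094 (to 3 d.p.).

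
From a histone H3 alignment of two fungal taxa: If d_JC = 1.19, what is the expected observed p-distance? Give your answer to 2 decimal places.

0.60

p = (3/4)(1 − e^(−4d/3)) = 0.75 × (1 − e^(-1.586667)) = 0.75 × (1 − 0.204606) = 0.596546.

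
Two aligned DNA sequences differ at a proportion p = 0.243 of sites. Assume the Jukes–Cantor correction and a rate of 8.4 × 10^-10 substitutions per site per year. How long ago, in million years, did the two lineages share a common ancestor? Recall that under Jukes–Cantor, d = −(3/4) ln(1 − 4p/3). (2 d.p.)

d = −(3/4) ln(1 − 4p/3) = −0.75 ln(1 − 0.324) = −0.75 ln(0.676)
  = −0.75 × (-0.391562) = 0.293672 substitutions/site.
Under a molecular clock d = 2μt, so t = d/(2μ) = 0.293672 / (2 × 8.4 × 10^-10) = 174.80 million years.

174.80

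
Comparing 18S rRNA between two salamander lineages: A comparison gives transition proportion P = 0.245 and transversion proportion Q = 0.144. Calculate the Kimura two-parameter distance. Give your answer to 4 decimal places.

0.5875

Under the Kimura two-parameter model, d = −½ ln(1 − 2P − Q) − ¼ ln(1 − 2Q).
1 − 2P − Q = 0.366, giving −½ ln(0.366) = 0.502561.
1 − 2Q = 0.712, giving −¼ ln(0.712) = 0.084919.
d = 0.502561 + 0.084919 = 0.587480.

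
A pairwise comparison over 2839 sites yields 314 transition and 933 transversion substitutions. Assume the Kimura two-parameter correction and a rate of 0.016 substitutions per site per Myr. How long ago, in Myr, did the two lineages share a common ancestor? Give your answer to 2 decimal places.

20.84

P = 314/2839 ≈ 0.110602 and Q = 933/2839 ≈ 0.328637.
Under the Kimura two-parameter model, d = −½ ln(1 − 2P − Q) − ¼ ln(1 − 2Q).
1 − 2P − Q = 0.450159, giving −½ ln(0.450159) = 0.399077.
1 − 2Q = 0.342726, giving −¼ ln(0.342726) = 0.267706.
d = 0.399077 + 0.267706 = 0.666783.
Under a molecular clock d = 2μt, so t = d/(2μ) = 0.666783 / (2 × 0.016) = 20.84 Myr.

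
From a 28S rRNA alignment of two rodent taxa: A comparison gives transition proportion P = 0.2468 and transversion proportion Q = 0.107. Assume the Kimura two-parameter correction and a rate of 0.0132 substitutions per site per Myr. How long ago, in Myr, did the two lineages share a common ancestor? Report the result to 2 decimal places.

Under the Kimura two-parameter model, d = −½ ln(1 − 2P − Q) − ¼ ln(1 − 2Q).
1 − 2P − Q = 0.3994, giving −½ ln(0.3994) = 0.458896.
1 − 2Q = 0.786, giving −¼ ln(0.786) = 0.060200.
d = 0.458896 + 0.060200 = 0.519096.
Under a molecular clock d = 2μt, so t = d/(2μ) = 0.519096 / (2 × 0.0132) = 19.66 Myr.

19.66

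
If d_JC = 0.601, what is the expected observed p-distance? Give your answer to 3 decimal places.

0.413

p = (3/4)(1 − e^(−4d/3)) = 0.75 × (1 − e^(-0.801333)) = 0.75 × (1 − 0.448730) = 0.413453.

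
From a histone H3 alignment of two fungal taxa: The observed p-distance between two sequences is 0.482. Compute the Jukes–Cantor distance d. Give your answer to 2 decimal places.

0.77

d = −(3/4) ln(1 − 4p/3) = −0.75 ln(1 − 0.642667) = −0.75 ln(0.357333)
  = −0.75 × (-1.029087) = 0.771815 substitutions/site.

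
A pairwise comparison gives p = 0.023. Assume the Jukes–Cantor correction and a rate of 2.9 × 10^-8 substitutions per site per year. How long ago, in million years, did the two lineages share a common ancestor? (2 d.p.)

0.40

d = −(3/4) ln(1 − 4p/3) = −0.75 ln(1 − 0.030667) = −0.75 ln(0.969333)
  = −0.75 × (-0.031147) = 0.023360 substitutions/site.
Under a molecular clock d = 2μt, so t = d/(2μ) = 0.023360 / (2 × 2.9 × 10^-8) = 0.40 million years.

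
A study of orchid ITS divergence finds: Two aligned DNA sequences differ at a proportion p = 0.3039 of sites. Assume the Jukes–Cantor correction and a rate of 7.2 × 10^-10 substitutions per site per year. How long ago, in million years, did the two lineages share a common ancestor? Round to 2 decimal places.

270.59

d = −(3/4) ln(1 − 4p/3) = −0.75 ln(1 − 0.4052) = −0.75 ln(0.5948)
  = −0.75 × (-0.519530) = 0.389648 substitutions/site.
Under a molecular clock d = 2μt, so t = d/(2μ) = 0.389648 / (2 × 7.2 × 10^-10) = 270.59 million years.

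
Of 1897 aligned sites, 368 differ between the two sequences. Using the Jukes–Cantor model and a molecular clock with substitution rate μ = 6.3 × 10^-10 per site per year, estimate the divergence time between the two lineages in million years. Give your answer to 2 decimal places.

p = 368/1897 ≈ 0.193991.
d = −(3/4) ln(1 − 4p/3) = −0.75 ln(1 − 0.258655) = −0.75 ln(0.741345)
  = −0.75 × (-0.299289) = 0.224467 substitutions/site.
Under a molecular clock d = 2μt, so t = d/(2μ) = 0.224467 / (2 × 6.3 × 10^-10) = 178.15 million years.

178.15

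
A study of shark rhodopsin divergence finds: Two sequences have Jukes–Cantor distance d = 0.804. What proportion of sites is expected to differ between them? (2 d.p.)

0.49

p = (3/4)(1 − e^(−4d/3)) = 0.75 × (1 − e^(-1.072)) = 0.75 × (1 − 0.342323) = 0.493258.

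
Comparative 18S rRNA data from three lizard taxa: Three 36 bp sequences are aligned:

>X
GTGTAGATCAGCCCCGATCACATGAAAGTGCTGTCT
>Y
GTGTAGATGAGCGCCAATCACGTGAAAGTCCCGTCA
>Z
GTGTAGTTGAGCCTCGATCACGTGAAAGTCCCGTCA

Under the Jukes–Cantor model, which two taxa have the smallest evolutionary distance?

Y and Z

X–Y: 7/36 differ, p = 0.194, d = 0.225.
X–Z: 7/36 differ, p = 0.194, d = 0.225.
Y–Z: 4/36 differ, p = 0.111, d = 0.120.
The smallest distance is between Y and Z.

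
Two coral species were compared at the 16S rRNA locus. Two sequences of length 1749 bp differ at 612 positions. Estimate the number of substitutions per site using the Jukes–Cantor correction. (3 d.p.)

p = 612/1749 ≈ 0.349914.
d = −(3/4) ln(1 − 4p/3) = −0.75 ln(1 − 0.466552) = −0.75 ln(0.533448)
  = −0.75 × (-0.628394) = 0.471296 substitutions/site.

0.471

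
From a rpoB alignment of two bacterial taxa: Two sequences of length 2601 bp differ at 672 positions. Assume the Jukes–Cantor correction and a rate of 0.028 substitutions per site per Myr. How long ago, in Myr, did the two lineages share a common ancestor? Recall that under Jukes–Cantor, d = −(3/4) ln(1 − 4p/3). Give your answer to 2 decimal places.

5.66

p = 672/2601 ≈ 0.258362.
d = −(3/4) ln(1 − 4p/3) = −0.75 ln(1 − 0.344483) = −0.75 ln(0.655517)
  = −0.75 × (-0.422331) = 0.316748 substitutions/site.
Under a molecular clock d = 2μt, so t = d/(2μ) = 0.316748 / (2 × 0.028) = 5.66 Myr.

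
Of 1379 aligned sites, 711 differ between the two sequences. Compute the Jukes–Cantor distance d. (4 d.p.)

p = 711/1379 ≈ 0.515591.
d = −(3/4) ln(1 − 4p/3) = −0.75 ln(1 − 0.687455) = −0.75 ln(0.312545)
  = −0.75 × (-1.163007) = 0.872255 substitutions/site.

0.8723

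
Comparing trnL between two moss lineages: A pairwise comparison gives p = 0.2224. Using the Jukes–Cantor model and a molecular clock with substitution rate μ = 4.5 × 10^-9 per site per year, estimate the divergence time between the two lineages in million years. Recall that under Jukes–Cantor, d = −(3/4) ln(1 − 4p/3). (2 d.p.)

d = −(3/4) ln(1 − 4p/3) = −0.75 ln(1 − 0.296533) = −0.75 ln(0.703467)
  = −0.75 × (-0.351734) = 0.263801 substitutions/site.
Under a molecular clock d = 2μt, so t = d/(2μ) = 0.263801 / (2 × 4.5 × 10^-9) = 29.31 million years.

29.31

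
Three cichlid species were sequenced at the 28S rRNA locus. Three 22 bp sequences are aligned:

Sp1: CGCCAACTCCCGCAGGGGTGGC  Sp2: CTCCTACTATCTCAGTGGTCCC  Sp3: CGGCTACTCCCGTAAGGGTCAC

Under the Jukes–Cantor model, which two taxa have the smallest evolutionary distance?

Sp1 and Sp3

Sp1–Sp2: 8/22 differ, p = 0.364, d = 0.497.
Sp1–Sp3: 6/22 differ, p = 0.273, d = 0.339.
Sp2–Sp3: 9/22 differ, p = 0.409, d = 0.591.
The smallest distance is between Sp1 and Sp3.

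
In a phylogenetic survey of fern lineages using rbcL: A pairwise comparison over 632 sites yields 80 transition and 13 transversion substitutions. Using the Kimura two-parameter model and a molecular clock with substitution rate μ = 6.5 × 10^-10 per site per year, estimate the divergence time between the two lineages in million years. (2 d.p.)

P = 80/632 ≈ 0.126582 and Q = 13/632 ≈ 0.02057.
Under the Kimura two-parameter model, d = −½ ln(1 − 2P − Q) − ¼ ln(1 − 2Q).
1 − 2P − Q = 0.726266, giving −½ ln(0.726266) = 0.159919.
1 − 2Q = 0.95886, giving −¼ ln(0.95886) = 0.010503.
d = 0.159919 + 0.010503 = 0.170422.
Under a molecular clock d = 2μt, so t = d/(2μ) = 0.170422 / (2 × 6.5 × 10^-10) = 131.09 million years.

131.09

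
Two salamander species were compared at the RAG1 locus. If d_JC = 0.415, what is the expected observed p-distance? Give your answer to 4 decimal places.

p = (3/4)(1 − e^(−4d/3)) = 0.75 × (1 − e^(-0.553333)) = 0.75 × (1 − 0.575030) = 0.318728.

0.3187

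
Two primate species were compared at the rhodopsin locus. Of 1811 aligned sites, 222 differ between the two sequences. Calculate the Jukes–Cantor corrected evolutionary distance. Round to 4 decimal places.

0.1338

p = 222/1811 ≈ 0.122584.
d = −(3/4) ln(1 − 4p/3) = −0.75 ln(1 − 0.163445) = −0.75 ln(0.836555)
  = −0.75 × (-0.178463) = 0.133847 substitutions/site.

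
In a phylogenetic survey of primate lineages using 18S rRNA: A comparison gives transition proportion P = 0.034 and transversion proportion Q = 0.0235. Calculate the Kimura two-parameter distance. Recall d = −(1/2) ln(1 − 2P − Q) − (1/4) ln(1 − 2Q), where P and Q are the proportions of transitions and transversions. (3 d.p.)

0.060

Under the Kimura two-parameter model, d = −½ ln(1 − 2P − Q) − ¼ ln(1 − 2Q).
1 − 2P − Q = 0.9085, giving −½ ln(0.9085) = 0.047980.
1 − 2Q = 0.953, giving −¼ ln(0.953) = 0.012035.
d = 0.047980 + 0.012035 = 0.060015.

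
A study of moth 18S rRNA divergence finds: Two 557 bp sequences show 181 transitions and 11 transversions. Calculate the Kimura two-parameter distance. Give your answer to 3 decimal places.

P = 181/557 ≈ 0.324955 and Q = 11/557 ≈ 0.019749.
Under the Kimura two-parameter model, d = −½ ln(1 − 2P − Q) − ¼ ln(1 − 2Q).
1 − 2P − Q = 0.330341, giving −½ ln(0.330341) = 0.553815.
1 − 2Q = 0.960502, giving −¼ ln(0.960502) = 0.010075.
d = 0.553815 + 0.010075 = 0.563890.

0.564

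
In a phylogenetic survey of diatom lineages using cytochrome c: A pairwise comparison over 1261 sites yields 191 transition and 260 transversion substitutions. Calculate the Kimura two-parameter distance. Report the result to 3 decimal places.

P = 191/1261 ≈ 0.151467 and Q = 260/1261 ≈ 0.206186.
Under the Kimura two-parameter model, d = −½ ln(1 − 2P − Q) − ¼ ln(1 − 2Q).
1 − 2P − Q = 0.49088, giving −½ ln(0.49088) = 0.355778.
1 − 2Q = 0.587628, giving −¼ ln(0.587628) = 0.132915.
d = 0.355778 + 0.132915 = 0.488693.

0.489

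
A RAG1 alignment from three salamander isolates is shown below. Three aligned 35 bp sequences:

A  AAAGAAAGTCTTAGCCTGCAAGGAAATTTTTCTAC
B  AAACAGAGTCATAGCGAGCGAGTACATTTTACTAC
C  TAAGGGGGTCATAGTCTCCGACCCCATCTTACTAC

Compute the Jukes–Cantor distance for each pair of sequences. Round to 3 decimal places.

A–B: 9/35 sites differ → p ≈ 0.257143, d = −0.75 ln(1 − 0.342857) = 0.314890 ≈ 0.315.
A–C: 14/35 sites differ → p = 0.4, d = −0.75 ln(1 − 0.533333) = 0.571605 ≈ 0.572.
B–C: 12/35 sites differ → p ≈ 0.342857, d = −0.75 ln(1 − 0.457143) = 0.458182 ≈ 0.458.

d(A,B) = 0.315, d(A,C) = 0.572, d(B,C) = 0.458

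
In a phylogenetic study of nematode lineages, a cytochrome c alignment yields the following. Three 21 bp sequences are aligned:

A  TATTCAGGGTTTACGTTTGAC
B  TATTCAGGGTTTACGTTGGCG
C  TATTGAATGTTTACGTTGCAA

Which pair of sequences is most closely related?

A and B

A–B: 3/21 differ, p = 0.143, d = 0.158.
A–C: 6/21 differ, p = 0.286, d = 0.360.
B–C: 6/21 differ, p = 0.286, d = 0.360.
The smallest distance is between A and B.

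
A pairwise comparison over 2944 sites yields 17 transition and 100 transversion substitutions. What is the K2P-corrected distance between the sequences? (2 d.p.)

P = 17/2944 ≈ 0.005774 and Q = 100/2944 ≈ 0.033967.
Under the Kimura two-parameter model, d = −½ ln(1 − 2P − Q) − ¼ ln(1 − 2Q).
1 − 2P − Q = 0.954485, giving −½ ln(0.954485) = 0.023292.
1 − 2Q = 0.932066, giving −¼ ln(0.932066) = 0.017588.
d = 0.023292 + 0.017588 = 0.040880.

0.04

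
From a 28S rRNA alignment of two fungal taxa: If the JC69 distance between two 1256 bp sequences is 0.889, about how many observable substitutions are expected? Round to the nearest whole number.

654

Invert JC69: p = (3/4)(1 − e^(−4d/3)) = 0.75 × (1 − e^(-1.185333)) = 0.75 × (1 − 0.305644) = 0.520767.
Expected differing sites = pL ≈ 0.520767 × 1256 = 654.083352 ≈ 654.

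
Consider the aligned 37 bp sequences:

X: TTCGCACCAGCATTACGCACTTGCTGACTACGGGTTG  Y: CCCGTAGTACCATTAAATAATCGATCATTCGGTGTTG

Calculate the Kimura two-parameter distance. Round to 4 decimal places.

0.7296

Of 37 sites, 8 differences are transitions and 9 are transversions, so P = 8/37 ≈ 0.216216 and Q = 9/37 ≈ 0.243243.
Under the Kimura two-parameter model, d = −½ ln(1 − 2P − Q) − ¼ ln(1 − 2Q).
1 − 2P − Q = 0.324325, giving −½ ln(0.324325) = 0.563005.
1 − 2Q = 0.513514, giving −¼ ln(0.513514) = 0.166619.
d = 0.563005 + 0.166619 = 0.729624.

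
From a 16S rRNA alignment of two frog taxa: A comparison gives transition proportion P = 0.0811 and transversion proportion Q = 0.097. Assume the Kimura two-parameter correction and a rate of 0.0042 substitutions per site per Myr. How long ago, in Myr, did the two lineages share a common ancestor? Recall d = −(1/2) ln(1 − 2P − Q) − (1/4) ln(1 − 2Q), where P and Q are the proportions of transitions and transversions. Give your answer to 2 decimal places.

24.28

Under the Kimura two-parameter model, d = −½ ln(1 − 2P − Q) − ¼ ln(1 − 2Q).
1 − 2P − Q = 0.7408, giving −½ ln(0.7408) = 0.150012.
1 − 2Q = 0.806, giving −¼ ln(0.806) = 0.053918.
d = 0.150012 + 0.053918 = 0.203930.
Under a molecular clock d = 2μt, so t = d/(2μ) = 0.203930 / (2 × 0.0042) = 24.28 Myr.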